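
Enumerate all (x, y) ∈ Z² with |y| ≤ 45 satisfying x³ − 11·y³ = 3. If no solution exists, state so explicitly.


The equation is x³ - 11y³ = 3. For fixed y, x³ = 11·y³ + 3, so a solution requires the RHS to be a perfect cube.
Strategy: iterate y from -45 to 45, compute RHS = 11·y³ + 3, and check whether it is a (positive or negative) perfect cube.
Check small values of y:
  y = 0: RHS = 3 is not a perfect cube.
  y = 1: RHS = 14 is not a perfect cube.
  y = -1: RHS = -8 = (-2)³ ⇒ x = -2 works.
  y = 2: RHS = 91 is not a perfect cube.
  y = -2: RHS = -85 is not a perfect cube.
  y = 3: RHS = 300 is not a perfect cube.
  y = -3: RHS = -294 is not a perfect cube.
Continuing the search up to |y| = 45 finds no further solutions beyond those listed.
Collected solutions: (-2, -1).

Solutions (with |y| ≤ 45): (-2, -1).


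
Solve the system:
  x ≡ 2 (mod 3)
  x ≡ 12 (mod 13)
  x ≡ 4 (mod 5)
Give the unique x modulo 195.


Moduli 3, 13, 5 are pairwise coprime; by CRT there is a unique solution modulo M = 3 · 13 · 5 = 195.
Solve pairwise, accumulating the modulus:
  Start with x ≡ 2 (mod 3).
  Combine with x ≡ 12 (mod 13): since gcd(3, 13) = 1, we get a unique residue mod 39.
    Write x = 2 + 3·t and substitute into x ≡ 12 (mod 13): 3·t ≡ 12 − 2 = 10 (mod 13).
    The inverse of 3 mod 13 is 9 (since 3·9 = 27 = 2·13 + 1), so t ≡ 9·10 = 90 ≡ 12 (mod 13).
    Then x = 2 + 3·12 = 38, valid modulo lcm(3, 13) = 39: x ≡ 38 (mod 39).
  Combine with x ≡ 4 (mod 5): since gcd(39, 5) = 1, we get a unique residue mod 195.
    Write x = 38 + 39·t and substitute into x ≡ 4 (mod 5): 39·t ≡ 4 − 38 = -34 (mod 5).
    Reduce coefficients mod 5: 4·t ≡ 1 (mod 5).
    The inverse of 4 mod 5 is 4 (since 4·4 = 16 = 3·5 + 1), so t ≡ 4·1 = 4 ≡ 4 (mod 5).
    Then x = 38 + 39·4 = 194, valid modulo lcm(39, 5) = 195: x ≡ 194 (mod 195).
Verify: 194 mod 3 = 2 ✓, 194 mod 13 = 12 ✓, 194 mod 5 = 4 ✓.

x ≡ 194 (mod 195).


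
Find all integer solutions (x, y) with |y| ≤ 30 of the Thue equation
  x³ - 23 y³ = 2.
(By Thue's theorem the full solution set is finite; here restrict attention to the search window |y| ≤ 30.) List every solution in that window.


The equation is x³ - 23y³ = 2. For fixed y, x³ = 23·y³ + 2, so a solution requires the RHS to be a perfect cube.
Strategy: iterate y from -30 to 30, compute RHS = 23·y³ + 2, and check whether it is a (positive or negative) perfect cube.
Check small values of y:
  y = 0: RHS = 2 is not a perfect cube.
  y = 1: RHS = 25 is not a perfect cube.
  y = -1: RHS = -21 is not a perfect cube.
  y = 2: RHS = 186 is not a perfect cube.
  y = -2: RHS = -182 is not a perfect cube.
  y = 3: RHS = 623 is not a perfect cube.
  y = -3: RHS = -619 is not a perfect cube.
Continuing the search up to |y| = 30 finds no solutions either.
No (x, y) in the scanned range satisfies the equation.

No integer solutions with |y| ≤ 30.


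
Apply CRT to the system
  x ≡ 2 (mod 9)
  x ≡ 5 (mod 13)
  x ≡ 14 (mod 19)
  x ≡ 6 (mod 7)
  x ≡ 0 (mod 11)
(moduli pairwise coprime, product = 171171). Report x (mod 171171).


Product of moduli M = 9 · 13 · 19 · 7 · 11 = 171171.
Merge one congruence at a time:
  Start: x ≡ 2 (mod 9).
  Combine with x ≡ 5 (mod 13); new modulus lcm = 117.
    Write x = 2 + 9·t and substitute into x ≡ 5 (mod 13): 9·t ≡ 5 − 2 = 3 (mod 13).
    The inverse of 9 mod 13 is 3 (since 9·3 = 27 = 2·13 + 1), so t ≡ 3·3 = 9 ≡ 9 (mod 13).
    Then x = 2 + 9·9 = 83, valid modulo lcm(9, 13) = 117: x ≡ 83 (mod 117).
  Combine with x ≡ 14 (mod 19); new modulus lcm = 2223.
    Write x = 83 + 117·t and substitute into x ≡ 14 (mod 19): 117·t ≡ 14 − 83 = -69 (mod 19).
    Reduce coefficients mod 19: 3·t ≡ 7 (mod 19).
    The inverse of 3 mod 19 is 13 (since 3·13 = 39 = 2·19 + 1), so t ≡ 13·7 = 91 ≡ 15 (mod 19).
    Then x = 83 + 117·15 = 1838, valid modulo lcm(117, 19) = 2223: x ≡ 1838 (mod 2223).
  Combine with x ≡ 6 (mod 7); new modulus lcm = 15561.
    Write x = 1838 + 2223·t and substitute into x ≡ 6 (mod 7): 2223·t ≡ 6 − 1838 = -1832 (mod 7).
    Reduce coefficients mod 7: 4·t ≡ 2 (mod 7).
    The inverse of 4 mod 7 is 2 (since 4·2 = 8 = 1·7 + 1), so t ≡ 2·2 = 4 ≡ 4 (mod 7).
    Then x = 1838 + 2223·4 = 10730, valid modulo lcm(2223, 7) = 15561: x ≡ 10730 (mod 15561).
  Combine with x ≡ 0 (mod 11); new modulus lcm = 171171.
    Write x = 10730 + 15561·t and substitute into x ≡ 0 (mod 11): 15561·t ≡ 0 − 10730 = -10730 (mod 11).
    Reduce coefficients mod 11: 7·t ≡ 6 (mod 11).
    The inverse of 7 mod 11 is 8 (since 7·8 = 56 = 5·11 + 1), so t ≡ 8·6 = 48 ≡ 4 (mod 11).
    Then x = 10730 + 15561·4 = 72974, valid modulo lcm(15561, 11) = 171171: x ≡ 72974 (mod 171171).
Verify against each original: 72974 mod 9 = 2, 72974 mod 13 = 5, 72974 mod 19 = 14, 72974 mod 7 = 6, 72974 mod 11 = 0.

x ≡ 72974 (mod 171171).


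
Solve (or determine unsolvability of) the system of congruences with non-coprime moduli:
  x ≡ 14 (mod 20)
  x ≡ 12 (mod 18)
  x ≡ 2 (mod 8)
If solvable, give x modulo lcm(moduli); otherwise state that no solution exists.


Moduli 20, 18, 8 are not pairwise coprime, so CRT works modulo lcm(m_i) when all pairwise compatibility conditions hold.
Pairwise compatibility: gcd(m_i, m_j) must divide a_i - a_j for every pair.
Merge one congruence at a time:
  Start: x ≡ 14 (mod 20).
  Combine with x ≡ 12 (mod 18): gcd(20, 18) = 2; 12 - 14 = -2, which IS divisible by 2, so compatible.
    Write x = 14 + 20·t and substitute into x ≡ 12 (mod 18): 20·t ≡ 12 − 14 = -2 (mod 18).
    Divide the congruence (and modulus) by g = 2: 10·t ≡ -1 (mod 9).
    Reduce coefficients mod 9: 1·t ≡ 8 (mod 9).
    So t ≡ 8 (mod 9).
    Then x = 14 + 20·8 = 174, valid modulo lcm(20, 18) = 180: x ≡ 174 (mod 180).
  Combine with x ≡ 2 (mod 8): gcd(180, 8) = 4; 2 - 174 = -172, which IS divisible by 4, so compatible.
    Write x = 174 + 180·t and substitute into x ≡ 2 (mod 8): 180·t ≡ 2 − 174 = -172 (mod 8).
    Divide the congruence (and modulus) by g = 4: 45·t ≡ -43 (mod 2).
    Reduce coefficients mod 2: 1·t ≡ 1 (mod 2).
    So t ≡ 1 (mod 2).
    Then x = 174 + 180·1 = 354, valid modulo lcm(180, 8) = 360: x ≡ 354 (mod 360).
Verify: 354 mod 20 = 14, 354 mod 18 = 12, 354 mod 8 = 2.

x ≡ 354 (mod 360).


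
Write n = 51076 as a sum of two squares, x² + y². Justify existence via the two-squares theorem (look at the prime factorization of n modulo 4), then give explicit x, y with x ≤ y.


Step 1: Factor n = 51076 = 2^2 · 113^2.
Step 2: Check the mod-4 condition on each prime factor: 2 = 2 (special); 113 ≡ 1 (mod 4), exponent 2.
All primes ≡ 3 (mod 4) appear to even exponent (or don't appear), so by the two-squares theorem n IS expressible as a sum of two squares.
Step 3: Build a representation. Group n = k² · m with k = 2 and m = 113 · 113 = 12769 (a product of primes ≡ 1 (mod 4)); a representation of m scales to one of n via (k·x)² + (k·y)² = k²(x² + y²). Each prime p ≡ 1 (mod 4) is itself a sum of two squares; find a² by testing p − a² for a perfect square:
  113: 113 − 1² = 112, 113 − 2² = 109, 113 − 3² = 104, 113 − 4² = 97, 113 − 5² = 88, 113 − 6² = 77, 113 − 7² = 64 = 8² ⇒ 113 = 7² + 8².
  Combine using the Brahmagupta–Fibonacci identity (a² + b²)(c² + d²) = (ac − bd)² + (ad + bc)² = (ac + bd)² + (ad − bc)²:
  113 · 113 = 12769: from (7² + 8²)(7² + 8²), take (7·7 − 8·8, 7·8 + 8·7) = (49 − 64, 56 + 56) = (-15, 112); dropping signs (only squares matter) gives (15, 112); check 15² + 112² = 225 + 12544 = 12769 ✓.
  Scale by k = 2: (2·15, 2·112) = (30, 224).
Step 4: Order so x ≤ y and verify: 30² + 224² = 900 + 50176 = 51076 = n. ✓

n = 51076 = 30² + 224² (one valid representation with x ≤ y).


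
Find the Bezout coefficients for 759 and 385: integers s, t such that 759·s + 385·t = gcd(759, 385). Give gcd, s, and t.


Euclidean algorithm on (759, 385) — divide until remainder is 0:
  759 = 1 · 385 + 374
  385 = 1 · 374 + 11
  374 = 34 · 11 + 0
gcd(759, 385) = 11.
Track Bezout coefficients alongside the remainders: start with r₀ = 759 = a·1 + b·0 (s = 1, t = 0) and r₁ = 385 = a·0 + b·1 (s = 0, t = 1); each new remainder r_{k+1} = r_{k-1} − q_k·r_k inherits s_{k+1} = s_{k-1} − q_k·s_k, t_{k+1} = t_{k-1} − q_k·t_k, so r_k = a·s_k + b·t_k at every step:
  q = 1: r = 374, s = 1 − 1·0 = 1, t = 0 − 1·1 = -1  (check: 759·1 + 385·(-1) = 374)
  q = 1: r = 11, s = 0 − 1·1 = -1, t = 1 − 1·(-1) = 2  (check: 759·(-1) + 385·2 = 11)
The row with r = 11 (the gcd) gives the Bezout coefficients s = -1, t = 2.
Result: 759 · (-1) + 385 · (2) = 11.

gcd(759, 385) = 11; s = -1, t = 2 (check: 759·(-1) + 385·2 = 11).


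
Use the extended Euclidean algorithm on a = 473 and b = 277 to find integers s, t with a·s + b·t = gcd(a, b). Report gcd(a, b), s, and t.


Euclidean algorithm on (473, 277) — divide until remainder is 0:
  473 = 1 · 277 + 196
  277 = 1 · 196 + 81
  196 = 2 · 81 + 34
  81 = 2 · 34 + 13
  34 = 2 · 13 + 8
  13 = 1 · 8 + 5
  8 = 1 · 5 + 3
  5 = 1 · 3 + 2
  3 = 1 · 2 + 1
  2 = 2 · 1 + 0
gcd(473, 277) = 1.
Track Bezout coefficients alongside the remainders: start with r₀ = 473 = a·1 + b·0 (s = 1, t = 0) and r₁ = 277 = a·0 + b·1 (s = 0, t = 1); each new remainder r_{k+1} = r_{k-1} − q_k·r_k inherits s_{k+1} = s_{k-1} − q_k·s_k, t_{k+1} = t_{k-1} − q_k·t_k, so r_k = a·s_k + b·t_k at every step:
  q = 1: r = 196, s = 1 − 1·0 = 1, t = 0 − 1·1 = -1  (check: 473·1 + 277·(-1) = 196)
  q = 1: r = 81, s = 0 − 1·1 = -1, t = 1 − 1·(-1) = 2  (check: 473·(-1) + 277·2 = 81)
  q = 2: r = 34, s = 1 − 2·(-1) = 3, t = -1 − 2·2 = -5  (check: 473·3 + 277·(-5) = 34)
  q = 2: r = 13, s = -1 − 2·3 = -7, t = 2 − 2·(-5) = 12  (check: 473·(-7) + 277·12 = 13)
  q = 2: r = 8, s = 3 − 2·(-7) = 17, t = -5 − 2·12 = -29  (check: 473·17 + 277·(-29) = 8)
  q = 1: r = 5, s = -7 − 1·17 = -24, t = 12 − 1·(-29) = 41  (check: 473·(-24) + 277·41 = 5)
  q = 1: r = 3, s = 17 − 1·(-24) = 41, t = -29 − 1·41 = -70  (check: 473·41 + 277·(-70) = 3)
  q = 1: r = 2, s = -24 − 1·41 = -65, t = 41 − 1·(-70) = 111  (check: 473·(-65) + 277·111 = 2)
  q = 1: r = 1, s = 41 − 1·(-65) = 106, t = -70 − 1·111 = -181  (check: 473·106 + 277·(-181) = 1)
The row with r = 1 (the gcd) gives the Bezout coefficients s = 106, t = -181.
Result: 473 · (106) + 277 · (-181) = 1.

gcd(473, 277) = 1; s = 106, t = -181 (check: 473·106 + 277·(-181) = 1).


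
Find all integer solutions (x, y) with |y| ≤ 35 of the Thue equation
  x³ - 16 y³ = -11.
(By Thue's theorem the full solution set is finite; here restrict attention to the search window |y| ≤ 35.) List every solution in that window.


The equation is x³ - 16y³ = -11. For fixed y, x³ = 16·y³ − 11, so a solution requires the RHS to be a perfect cube.
Strategy: iterate y from -35 to 35, compute RHS = 16·y³ − 11, and check whether it is a (positive or negative) perfect cube.
Check small values of y:
  y = 0: RHS = -11 is not a perfect cube.
  y = 1: RHS = 5 is not a perfect cube.
  y = -1: RHS = -27 = (-3)³ ⇒ x = -3 works.
  y = 2: RHS = 117 is not a perfect cube.
  y = -2: RHS = -139 is not a perfect cube.
  y = 3: RHS = 421 is not a perfect cube.
  y = -3: RHS = -443 is not a perfect cube.
Continuing the search up to |y| = 35 finds no further solutions beyond those listed.
Collected solutions: (-3, -1).

Solutions (with |y| ≤ 35): (-3, -1).


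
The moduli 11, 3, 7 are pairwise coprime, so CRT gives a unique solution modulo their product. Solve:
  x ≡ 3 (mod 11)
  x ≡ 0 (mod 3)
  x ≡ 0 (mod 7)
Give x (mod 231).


Moduli 11, 3, 7 are pairwise coprime; by CRT there is a unique solution modulo M = 11 · 3 · 7 = 231.
Solve pairwise, accumulating the modulus:
  Start with x ≡ 3 (mod 11).
  Combine with x ≡ 0 (mod 3): since gcd(11, 3) = 1, we get a unique residue mod 33.
    Write x = 3 + 11·t and substitute into x ≡ 0 (mod 3): 11·t ≡ 0 − 3 = -3 (mod 3).
    Reduce coefficients mod 3: 2·t ≡ 0 (mod 3).
    The inverse of 2 mod 3 is 2 (since 2·2 = 4 = 1·3 + 1), so t ≡ 2·0 = 0 ≡ 0 (mod 3).
    Then x = 3 + 11·0 = 3, valid modulo lcm(11, 3) = 33: x ≡ 3 (mod 33).
  Combine with x ≡ 0 (mod 7): since gcd(33, 7) = 1, we get a unique residue mod 231.
    Write x = 3 + 33·t and substitute into x ≡ 0 (mod 7): 33·t ≡ 0 − 3 = -3 (mod 7).
    Reduce coefficients mod 7: 5·t ≡ 4 (mod 7).
    The inverse of 5 mod 7 is 3 (since 5·3 = 15 = 2·7 + 1), so t ≡ 3·4 = 12 ≡ 5 (mod 7).
    Then x = 3 + 33·5 = 168, valid modulo lcm(33, 7) = 231: x ≡ 168 (mod 231).
Verify: 168 mod 11 = 3 ✓, 168 mod 3 = 0 ✓, 168 mod 7 = 0 ✓.

x ≡ 168 (mod 231).


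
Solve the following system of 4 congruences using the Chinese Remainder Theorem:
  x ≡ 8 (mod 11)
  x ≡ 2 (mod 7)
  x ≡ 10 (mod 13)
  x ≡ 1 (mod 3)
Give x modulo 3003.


Product of moduli M = 11 · 7 · 13 · 3 = 3003.
Merge one congruence at a time:
  Start: x ≡ 8 (mod 11).
  Combine with x ≡ 2 (mod 7); new modulus lcm = 77.
    Write x = 8 + 11·t and substitute into x ≡ 2 (mod 7): 11·t ≡ 2 − 8 = -6 (mod 7).
    Reduce coefficients mod 7: 4·t ≡ 1 (mod 7).
    The inverse of 4 mod 7 is 2 (since 4·2 = 8 = 1·7 + 1), so t ≡ 2·1 = 2 ≡ 2 (mod 7).
    Then x = 8 + 11·2 = 30, valid modulo lcm(11, 7) = 77: x ≡ 30 (mod 77).
  Combine with x ≡ 10 (mod 13); new modulus lcm = 1001.
    Write x = 30 + 77·t and substitute into x ≡ 10 (mod 13): 77·t ≡ 10 − 30 = -20 (mod 13).
    Reduce coefficients mod 13: 12·t ≡ 6 (mod 13).
    The inverse of 12 mod 13 is 12 (since 12·12 = 144 = 11·13 + 1), so t ≡ 12·6 = 72 ≡ 7 (mod 13).
    Then x = 30 + 77·7 = 569, valid modulo lcm(77, 13) = 1001: x ≡ 569 (mod 1001).
  Combine with x ≡ 1 (mod 3); new modulus lcm = 3003.
    Write x = 569 + 1001·t and substitute into x ≡ 1 (mod 3): 1001·t ≡ 1 − 569 = -568 (mod 3).
    Reduce coefficients mod 3: 2·t ≡ 2 (mod 3).
    The inverse of 2 mod 3 is 2 (since 2·2 = 4 = 1·3 + 1), so t ≡ 2·2 = 4 ≡ 1 (mod 3).
    Then x = 569 + 1001·1 = 1570, valid modulo lcm(1001, 3) = 3003: x ≡ 1570 (mod 3003).
Verify against each original: 1570 mod 11 = 8, 1570 mod 7 = 2, 1570 mod 13 = 10, 1570 mod 3 = 1.

x ≡ 1570 (mod 3003).


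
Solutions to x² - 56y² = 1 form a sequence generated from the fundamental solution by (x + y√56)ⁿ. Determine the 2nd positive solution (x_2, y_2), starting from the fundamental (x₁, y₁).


Step 1: Find the fundamental solution (x₁, y₁) of x² - 56y² = 1.
  Expand √56 as a continued fraction. a₀ = ⌊√56⌋ = 7; iterate m_{k+1} = d_k·a_k − m_k, d_{k+1} = (56 − m_{k+1}²)/d_k, a_{k+1} = ⌊(a₀ + m_{k+1})/d_{k+1}⌋ (starting m₀ = 0, d₀ = 1), with convergents p_k = a_k·p_{k-1} + p_{k-2}, q_k = a_k·q_{k-1} + q_{k-2} (p₋₁ = 1, q₋₁ = 0):
  k = 0: a₀ = 7; p₀/q₀ = 7/1; p₀² − 56·q₀² = 49 − 56 = -7.
  k = 1: m = 7, d = 7, a = ⌊(7 + 7)/7⌋ = 2; p/q = (2·7 + 1)/(2·1 + 0) = 15/2; p² − 56·q² = 225 − 224 = 1.
  The first convergent with p² − 56·q² = 1 gives the fundamental solution (x₁, y₁) = (15, 2).
Step 2: Apply the recurrence (x_{n+1}, y_{n+1}) = (x₁x_n + 56y₁y_n, x₁y_n + y₁x_n) repeatedly.
  From (x_1, y_1) = (15, 2): x_2 = 15·15 + 56·2·2 = 449; y_2 = 15·2 + 2·15 = 60.
Step 3: Verify x_2² - 56·y_2² = 201601 - 201600 = 1 (should be 1). ✓

(x_1, y_1) = (15, 2); (x_2, y_2) = (449, 60).


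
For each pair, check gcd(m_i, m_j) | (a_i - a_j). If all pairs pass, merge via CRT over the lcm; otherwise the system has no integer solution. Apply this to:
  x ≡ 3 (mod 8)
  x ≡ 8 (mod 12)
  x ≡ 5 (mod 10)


Moduli 8, 12, 10 are not pairwise coprime, so CRT works modulo lcm(m_i) when all pairwise compatibility conditions hold.
Pairwise compatibility: gcd(m_i, m_j) must divide a_i - a_j for every pair.
Merge one congruence at a time:
  Start: x ≡ 3 (mod 8).
  Combine with x ≡ 8 (mod 12): gcd(8, 12) = 4, and 8 - 3 = 5 is NOT divisible by 4.
    ⇒ system is inconsistent (no integer solution).

No solution (the system is inconsistent).


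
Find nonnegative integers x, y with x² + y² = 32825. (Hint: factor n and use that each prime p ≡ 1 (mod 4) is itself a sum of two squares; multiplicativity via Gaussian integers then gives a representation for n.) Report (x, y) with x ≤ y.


Step 1: Factor n = 32825 = 5^2 · 13 · 101.
Step 2: Check the mod-4 condition on each prime factor: 5 ≡ 1 (mod 4), exponent 2; 13 ≡ 1 (mod 4), exponent 1; 101 ≡ 1 (mod 4), exponent 1.
All primes ≡ 3 (mod 4) appear to even exponent (or don't appear), so by the two-squares theorem n IS expressible as a sum of two squares.
Step 3: Build a representation. Group n = k² · m with k = 5 and m = 13 · 101 = 1313 (a product of primes ≡ 1 (mod 4)); a representation of m scales to one of n via (k·x)² + (k·y)² = k²(x² + y²). Each prime p ≡ 1 (mod 4) is itself a sum of two squares; find a² by testing p − a² for a perfect square:
  13: 13 − 1² = 12, 13 − 2² = 9 = 3² ⇒ 13 = 2² + 3².
  101: 101 − 1² = 100 = 10² ⇒ 101 = 1² + 10².
  Combine using the Brahmagupta–Fibonacci identity (a² + b²)(c² + d²) = (ac − bd)² + (ad + bc)² = (ac + bd)² + (ad − bc)²:
  13 · 101 = 1313: from (2² + 3²)(1² + 10²), take (2·1 − 3·10, 2·10 + 3·1) = (2 − 30, 20 + 3) = (-28, 23); dropping signs (only squares matter) gives (28, 23); check 28² + 23² = 784 + 529 = 1313 ✓.
  Scale by k = 5: (5·28, 5·23) = (140, 115).
Step 4: Order so x ≤ y and verify: 115² + 140² = 13225 + 19600 = 32825 = n. ✓

n = 32825 = 115² + 140² (one valid representation with x ≤ y).


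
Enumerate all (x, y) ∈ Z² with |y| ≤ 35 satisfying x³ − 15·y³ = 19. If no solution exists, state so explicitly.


The equation is x³ - 15y³ = 19. For fixed y, x³ = 15·y³ + 19, so a solution requires the RHS to be a perfect cube.
Strategy: iterate y from -35 to 35, compute RHS = 15·y³ + 19, and check whether it is a (positive or negative) perfect cube.
Check small values of y:
  y = 0: RHS = 19 is not a perfect cube.
  y = 1: RHS = 34 is not a perfect cube.
  y = -1: RHS = 4 is not a perfect cube.
  y = 2: RHS = 139 is not a perfect cube.
  y = -2: RHS = -101 is not a perfect cube.
  y = 3: RHS = 424 is not a perfect cube.
  y = -3: RHS = -386 is not a perfect cube.
Continuing the search up to |y| = 35 finds no solutions either.
No (x, y) in the scanned range satisfies the equation.

No integer solutions with |y| ≤ 35.


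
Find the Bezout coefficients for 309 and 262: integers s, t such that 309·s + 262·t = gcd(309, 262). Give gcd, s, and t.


Euclidean algorithm on (309, 262) — divide until remainder is 0:
  309 = 1 · 262 + 47
  262 = 5 · 47 + 27
  47 = 1 · 27 + 20
  27 = 1 · 20 + 7
  20 = 2 · 7 + 6
  7 = 1 · 6 + 1
  6 = 6 · 1 + 0
gcd(309, 262) = 1.
Track Bezout coefficients alongside the remainders: start with r₀ = 309 = a·1 + b·0 (s = 1, t = 0) and r₁ = 262 = a·0 + b·1 (s = 0, t = 1); each new remainder r_{k+1} = r_{k-1} − q_k·r_k inherits s_{k+1} = s_{k-1} − q_k·s_k, t_{k+1} = t_{k-1} − q_k·t_k, so r_k = a·s_k + b·t_k at every step:
  q = 1: r = 47, s = 1 − 1·0 = 1, t = 0 − 1·1 = -1  (check: 309·1 + 262·(-1) = 47)
  q = 5: r = 27, s = 0 − 5·1 = -5, t = 1 − 5·(-1) = 6  (check: 309·(-5) + 262·6 = 27)
  q = 1: r = 20, s = 1 − 1·(-5) = 6, t = -1 − 1·6 = -7  (check: 309·6 + 262·(-7) = 20)
  q = 1: r = 7, s = -5 − 1·6 = -11, t = 6 − 1·(-7) = 13  (check: 309·(-11) + 262·13 = 7)
  q = 2: r = 6, s = 6 − 2·(-11) = 28, t = -7 − 2·13 = -33  (check: 309·28 + 262·(-33) = 6)
  q = 1: r = 1, s = -11 − 1·28 = -39, t = 13 − 1·(-33) = 46  (check: 309·(-39) + 262·46 = 1)
The row with r = 1 (the gcd) gives the Bezout coefficients s = -39, t = 46.
Result: 309 · (-39) + 262 · (46) = 1.

gcd(309, 262) = 1; s = -39, t = 46 (check: 309·(-39) + 262·46 = 1).


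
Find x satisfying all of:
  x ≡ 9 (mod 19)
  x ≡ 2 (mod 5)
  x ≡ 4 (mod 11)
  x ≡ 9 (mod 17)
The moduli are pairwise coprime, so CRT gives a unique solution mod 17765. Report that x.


Product of moduli M = 19 · 5 · 11 · 17 = 17765.
Merge one congruence at a time:
  Start: x ≡ 9 (mod 19).
  Combine with x ≡ 2 (mod 5); new modulus lcm = 95.
    Write x = 9 + 19·t and substitute into x ≡ 2 (mod 5): 19·t ≡ 2 − 9 = -7 (mod 5).
    Reduce coefficients mod 5: 4·t ≡ 3 (mod 5).
    The inverse of 4 mod 5 is 4 (since 4·4 = 16 = 3·5 + 1), so t ≡ 4·3 = 12 ≡ 2 (mod 5).
    Then x = 9 + 19·2 = 47, valid modulo lcm(19, 5) = 95: x ≡ 47 (mod 95).
  Combine with x ≡ 4 (mod 11); new modulus lcm = 1045.
    Write x = 47 + 95·t and substitute into x ≡ 4 (mod 11): 95·t ≡ 4 − 47 = -43 (mod 11).
    Reduce coefficients mod 11: 7·t ≡ 1 (mod 11).
    The inverse of 7 mod 11 is 8 (since 7·8 = 56 = 5·11 + 1), so t ≡ 8·1 = 8 ≡ 8 (mod 11).
    Then x = 47 + 95·8 = 807, valid modulo lcm(95, 11) = 1045: x ≡ 807 (mod 1045).
  Combine with x ≡ 9 (mod 17); new modulus lcm = 17765.
    Write x = 807 + 1045·t and substitute into x ≡ 9 (mod 17): 1045·t ≡ 9 − 807 = -798 (mod 17).
    Reduce coefficients mod 17: 8·t ≡ 1 (mod 17).
    The inverse of 8 mod 17 is 15 (since 8·15 = 120 = 7·17 + 1), so t ≡ 15·1 = 15 ≡ 15 (mod 17).
    Then x = 807 + 1045·15 = 16482, valid modulo lcm(1045, 17) = 17765: x ≡ 16482 (mod 17765).
Verify against each original: 16482 mod 19 = 9, 16482 mod 5 = 2, 16482 mod 11 = 4, 16482 mod 17 = 9.

x ≡ 16482 (mod 17765).


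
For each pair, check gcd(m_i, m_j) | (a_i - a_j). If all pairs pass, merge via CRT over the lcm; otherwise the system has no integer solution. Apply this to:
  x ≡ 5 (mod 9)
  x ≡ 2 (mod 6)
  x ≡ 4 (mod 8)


Moduli 9, 6, 8 are not pairwise coprime, so CRT works modulo lcm(m_i) when all pairwise compatibility conditions hold.
Pairwise compatibility: gcd(m_i, m_j) must divide a_i - a_j for every pair.
Merge one congruence at a time:
  Start: x ≡ 5 (mod 9).
  Combine with x ≡ 2 (mod 6): gcd(9, 6) = 3; 2 - 5 = -3, which IS divisible by 3, so compatible.
    Write x = 5 + 9·t and substitute into x ≡ 2 (mod 6): 9·t ≡ 2 − 5 = -3 (mod 6).
    Divide the congruence (and modulus) by g = 3: 3·t ≡ -1 (mod 2).
    Reduce coefficients mod 2: 1·t ≡ 1 (mod 2).
    So t ≡ 1 (mod 2).
    Then x = 5 + 9·1 = 14, valid modulo lcm(9, 6) = 18: x ≡ 14 (mod 18).
  Combine with x ≡ 4 (mod 8): gcd(18, 8) = 2; 4 - 14 = -10, which IS divisible by 2, so compatible.
    Write x = 14 + 18·t and substitute into x ≡ 4 (mod 8): 18·t ≡ 4 − 14 = -10 (mod 8).
    Divide the congruence (and modulus) by g = 2: 9·t ≡ -5 (mod 4).
    Reduce coefficients mod 4: 1·t ≡ 3 (mod 4).
    So t ≡ 3 (mod 4).
    Then x = 14 + 18·3 = 68, valid modulo lcm(18, 8) = 72: x ≡ 68 (mod 72).
Verify: 68 mod 9 = 5, 68 mod 6 = 2, 68 mod 8 = 4.

x ≡ 68 (mod 72).


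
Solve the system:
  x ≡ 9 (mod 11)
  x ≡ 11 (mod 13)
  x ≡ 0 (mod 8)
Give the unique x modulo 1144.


Moduli 11, 13, 8 are pairwise coprime; by CRT there is a unique solution modulo M = 11 · 13 · 8 = 1144.
Solve pairwise, accumulating the modulus:
  Start with x ≡ 9 (mod 11).
  Combine with x ≡ 11 (mod 13): since gcd(11, 13) = 1, we get a unique residue mod 143.
    Write x = 9 + 11·t and substitute into x ≡ 11 (mod 13): 11·t ≡ 11 − 9 = 2 (mod 13).
    The inverse of 11 mod 13 is 6 (since 11·6 = 66 = 5·13 + 1), so t ≡ 6·2 = 12 ≡ 12 (mod 13).
    Then x = 9 + 11·12 = 141, valid modulo lcm(11, 13) = 143: x ≡ 141 (mod 143).
  Combine with x ≡ 0 (mod 8): since gcd(143, 8) = 1, we get a unique residue mod 1144.
    Write x = 141 + 143·t and substitute into x ≡ 0 (mod 8): 143·t ≡ 0 − 141 = -141 (mod 8).
    Reduce coefficients mod 8: 7·t ≡ 3 (mod 8).
    The inverse of 7 mod 8 is 7 (since 7·7 = 49 = 6·8 + 1), so t ≡ 7·3 = 21 ≡ 5 (mod 8).
    Then x = 141 + 143·5 = 856, valid modulo lcm(143, 8) = 1144: x ≡ 856 (mod 1144).
Verify: 856 mod 11 = 9 ✓, 856 mod 13 = 11 ✓, 856 mod 8 = 0 ✓.

x ≡ 856 (mod 1144).


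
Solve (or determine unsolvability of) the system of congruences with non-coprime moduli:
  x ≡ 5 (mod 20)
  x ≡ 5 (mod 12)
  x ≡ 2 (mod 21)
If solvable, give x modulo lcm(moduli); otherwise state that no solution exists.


Moduli 20, 12, 21 are not pairwise coprime, so CRT works modulo lcm(m_i) when all pairwise compatibility conditions hold.
Pairwise compatibility: gcd(m_i, m_j) must divide a_i - a_j for every pair.
Merge one congruence at a time:
  Start: x ≡ 5 (mod 20).
  Combine with x ≡ 5 (mod 12): gcd(20, 12) = 4; 5 - 5 = 0, which IS divisible by 4, so compatible.
    Write x = 5 + 20·t and substitute into x ≡ 5 (mod 12): 20·t ≡ 5 − 5 = 0 (mod 12).
    Divide the congruence (and modulus) by g = 4: 5·t ≡ 0 (mod 3).
    Reduce coefficients mod 3: 2·t ≡ 0 (mod 3).
    The inverse of 2 mod 3 is 2 (since 2·2 = 4 = 1·3 + 1), so t ≡ 2·0 = 0 ≡ 0 (mod 3).
    Then x = 5 + 20·0 = 5, valid modulo lcm(20, 12) = 60: x ≡ 5 (mod 60).
  Combine with x ≡ 2 (mod 21): gcd(60, 21) = 3; 2 - 5 = -3, which IS divisible by 3, so compatible.
    Write x = 5 + 60·t and substitute into x ≡ 2 (mod 21): 60·t ≡ 2 − 5 = -3 (mod 21).
    Divide the congruence (and modulus) by g = 3: 20·t ≡ -1 (mod 7).
    Reduce coefficients mod 7: 6·t ≡ 6 (mod 7).
    The inverse of 6 mod 7 is 6 (since 6·6 = 36 = 5·7 + 1), so t ≡ 6·6 = 36 ≡ 1 (mod 7).
    Then x = 5 + 60·1 = 65, valid modulo lcm(60, 21) = 420: x ≡ 65 (mod 420).
Verify: 65 mod 20 = 5, 65 mod 12 = 5, 65 mod 21 = 2.

x ≡ 65 (mod 420).


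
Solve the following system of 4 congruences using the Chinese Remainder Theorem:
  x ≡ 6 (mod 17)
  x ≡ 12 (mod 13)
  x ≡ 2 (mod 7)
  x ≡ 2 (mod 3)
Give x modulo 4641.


Product of moduli M = 17 · 13 · 7 · 3 = 4641.
Merge one congruence at a time:
  Start: x ≡ 6 (mod 17).
  Combine with x ≡ 12 (mod 13); new modulus lcm = 221.
    Write x = 6 + 17·t and substitute into x ≡ 12 (mod 13): 17·t ≡ 12 − 6 = 6 (mod 13).
    Reduce coefficients mod 13: 4·t ≡ 6 (mod 13).
    The inverse of 4 mod 13 is 10 (since 4·10 = 40 = 3·13 + 1), so t ≡ 10·6 = 60 ≡ 8 (mod 13).
    Then x = 6 + 17·8 = 142, valid modulo lcm(17, 13) = 221: x ≡ 142 (mod 221).
  Combine with x ≡ 2 (mod 7); new modulus lcm = 1547.
    Write x = 142 + 221·t and substitute into x ≡ 2 (mod 7): 221·t ≡ 2 − 142 = -140 (mod 7).
    Reduce coefficients mod 7: 4·t ≡ 0 (mod 7).
    The inverse of 4 mod 7 is 2 (since 4·2 = 8 = 1·7 + 1), so t ≡ 2·0 = 0 ≡ 0 (mod 7).
    Then x = 142 + 221·0 = 142, valid modulo lcm(221, 7) = 1547: x ≡ 142 (mod 1547).
  Combine with x ≡ 2 (mod 3); new modulus lcm = 4641.
    Write x = 142 + 1547·t and substitute into x ≡ 2 (mod 3): 1547·t ≡ 2 − 142 = -140 (mod 3).
    Reduce coefficients mod 3: 2·t ≡ 1 (mod 3).
    The inverse of 2 mod 3 is 2 (since 2·2 = 4 = 1·3 + 1), so t ≡ 2·1 = 2 ≡ 2 (mod 3).
    Then x = 142 + 1547·2 = 3236, valid modulo lcm(1547, 3) = 4641: x ≡ 3236 (mod 4641).
Verify against each original: 3236 mod 17 = 6, 3236 mod 13 = 12, 3236 mod 7 = 2, 3236 mod 3 = 2.

x ≡ 3236 (mod 4641).


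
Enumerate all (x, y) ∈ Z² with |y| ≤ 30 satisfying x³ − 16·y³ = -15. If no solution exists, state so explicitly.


The equation is x³ - 16y³ = -15. For fixed y, x³ = 16·y³ − 15, so a solution requires the RHS to be a perfect cube.
Strategy: iterate y from -30 to 30, compute RHS = 16·y³ − 15, and check whether it is a (positive or negative) perfect cube.
Check small values of y:
  y = 0: RHS = -15 is not a perfect cube.
  y = 1: RHS = 1 = (1)³ ⇒ x = 1 works.
  y = -1: RHS = -31 is not a perfect cube.
  y = 2: RHS = 113 is not a perfect cube.
  y = -2: RHS = -143 is not a perfect cube.
  y = 3: RHS = 417 is not a perfect cube.
  y = -3: RHS = -447 is not a perfect cube.
Continuing the search up to |y| = 30 finds no further solutions beyond those listed.
Collected solutions: (1, 1).

Solutions (with |y| ≤ 30): (1, 1).


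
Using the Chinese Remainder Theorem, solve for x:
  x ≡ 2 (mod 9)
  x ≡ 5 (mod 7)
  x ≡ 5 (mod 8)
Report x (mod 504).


Moduli 9, 7, 8 are pairwise coprime; by CRT there is a unique solution modulo M = 9 · 7 · 8 = 504.
Solve pairwise, accumulating the modulus:
  Start with x ≡ 2 (mod 9).
  Combine with x ≡ 5 (mod 7): since gcd(9, 7) = 1, we get a unique residue mod 63.
    Write x = 2 + 9·t and substitute into x ≡ 5 (mod 7): 9·t ≡ 5 − 2 = 3 (mod 7).
    Reduce coefficients mod 7: 2·t ≡ 3 (mod 7).
    The inverse of 2 mod 7 is 4 (since 2·4 = 8 = 1·7 + 1), so t ≡ 4·3 = 12 ≡ 5 (mod 7).
    Then x = 2 + 9·5 = 47, valid modulo lcm(9, 7) = 63: x ≡ 47 (mod 63).
  Combine with x ≡ 5 (mod 8): since gcd(63, 8) = 1, we get a unique residue mod 504.
    Write x = 47 + 63·t and substitute into x ≡ 5 (mod 8): 63·t ≡ 5 − 47 = -42 (mod 8).
    Reduce coefficients mod 8: 7·t ≡ 6 (mod 8).
    The inverse of 7 mod 8 is 7 (since 7·7 = 49 = 6·8 + 1), so t ≡ 7·6 = 42 ≡ 2 (mod 8).
    Then x = 47 + 63·2 = 173, valid modulo lcm(63, 8) = 504: x ≡ 173 (mod 504).
Verify: 173 mod 9 = 2 ✓, 173 mod 7 = 5 ✓, 173 mod 8 = 5 ✓.

x ≡ 173 (mod 504).


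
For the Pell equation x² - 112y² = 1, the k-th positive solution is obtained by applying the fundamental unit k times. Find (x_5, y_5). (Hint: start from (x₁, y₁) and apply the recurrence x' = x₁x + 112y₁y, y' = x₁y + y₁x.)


Step 1: Find the fundamental solution (x₁, y₁) of x² - 112y² = 1.
  Expand √112 as a continued fraction. a₀ = ⌊√112⌋ = 10; iterate m_{k+1} = d_k·a_k − m_k, d_{k+1} = (112 − m_{k+1}²)/d_k, a_{k+1} = ⌊(a₀ + m_{k+1})/d_{k+1}⌋ (starting m₀ = 0, d₀ = 1), with convergents p_k = a_k·p_{k-1} + p_{k-2}, q_k = a_k·q_{k-1} + q_{k-2} (p₋₁ = 1, q₋₁ = 0):
  k = 0: a₀ = 10; p₀/q₀ = 10/1; p₀² − 112·q₀² = 100 − 112 = -12.
  k = 1: m = 10, d = 12, a = ⌊(10 + 10)/12⌋ = 1; p/q = (1·10 + 1)/(1·1 + 0) = 11/1; p² − 112·q² = 121 − 112 = 9.
  k = 2: m = 2, d = 9, a = ⌊(10 + 2)/9⌋ = 1; p/q = (1·11 + 10)/(1·1 + 1) = 21/2; p² − 112·q² = 441 − 448 = -7.
  k = 3: m = 7, d = 7, a = ⌊(10 + 7)/7⌋ = 2; p/q = (2·21 + 11)/(2·2 + 1) = 53/5; p² − 112·q² = 2809 − 2800 = 9.
  k = 4: m = 7, d = 9, a = ⌊(10 + 7)/9⌋ = 1; p/q = (1·53 + 21)/(1·5 + 2) = 74/7; p² − 112·q² = 5476 − 5488 = -12.
  k = 5: m = 2, d = 12, a = ⌊(10 + 2)/12⌋ = 1; p/q = (1·74 + 53)/(1·7 + 5) = 127/12; p² − 112·q² = 16129 − 16128 = 1.
  The first convergent with p² − 112·q² = 1 gives the fundamental solution (x₁, y₁) = (127, 12).
Step 2: Apply the recurrence (x_{n+1}, y_{n+1}) = (x₁x_n + 112y₁y_n, x₁y_n + y₁x_n) repeatedly.
  From (x_1, y_1) = (127, 12): x_2 = 127·127 + 112·12·12 = 32257; y_2 = 127·12 + 12·127 = 3048.
  From (x_2, y_2) = (32257, 3048): x_3 = 127·32257 + 112·12·3048 = 8193151; y_3 = 127·3048 + 12·32257 = 774180.
  From (x_3, y_3) = (8193151, 774180): x_4 = 127·8193151 + 112·12·774180 = 2081028097; y_4 = 127·774180 + 12·8193151 = 196638672.
  From (x_4, y_4) = (2081028097, 196638672): x_5 = 127·2081028097 + 112·12·196638672 = 528572943487; y_5 = 127·196638672 + 12·2081028097 = 49945448508.
Step 3: Verify x_5² - 112·y_5² = 279389356586511295719169 - 279389356586511295719168 = 1 (should be 1). ✓

(x_1, y_1) = (127, 12); (x_5, y_5) = (528572943487, 49945448508).


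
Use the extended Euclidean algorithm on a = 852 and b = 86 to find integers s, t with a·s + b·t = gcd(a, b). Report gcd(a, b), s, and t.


Euclidean algorithm on (852, 86) — divide until remainder is 0:
  852 = 9 · 86 + 78
  86 = 1 · 78 + 8
  78 = 9 · 8 + 6
  8 = 1 · 6 + 2
  6 = 3 · 2 + 0
gcd(852, 86) = 2.
Track Bezout coefficients alongside the remainders: start with r₀ = 852 = a·1 + b·0 (s = 1, t = 0) and r₁ = 86 = a·0 + b·1 (s = 0, t = 1); each new remainder r_{k+1} = r_{k-1} − q_k·r_k inherits s_{k+1} = s_{k-1} − q_k·s_k, t_{k+1} = t_{k-1} − q_k·t_k, so r_k = a·s_k + b·t_k at every step:
  q = 9: r = 78, s = 1 − 9·0 = 1, t = 0 − 9·1 = -9  (check: 852·1 + 86·(-9) = 78)
  q = 1: r = 8, s = 0 − 1·1 = -1, t = 1 − 1·(-9) = 10  (check: 852·(-1) + 86·10 = 8)
  q = 9: r = 6, s = 1 − 9·(-1) = 10, t = -9 − 9·10 = -99  (check: 852·10 + 86·(-99) = 6)
  q = 1: r = 2, s = -1 − 1·10 = -11, t = 10 − 1·(-99) = 109  (check: 852·(-11) + 86·109 = 2)
The row with r = 2 (the gcd) gives the Bezout coefficients s = -11, t = 109.
Result: 852 · (-11) + 86 · (109) = 2.

gcd(852, 86) = 2; s = -11, t = 109 (check: 852·(-11) + 86·109 = 2).


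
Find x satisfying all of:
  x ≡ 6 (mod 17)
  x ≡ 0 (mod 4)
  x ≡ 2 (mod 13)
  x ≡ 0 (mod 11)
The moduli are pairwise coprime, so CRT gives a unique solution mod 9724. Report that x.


Product of moduli M = 17 · 4 · 13 · 11 = 9724.
Merge one congruence at a time:
  Start: x ≡ 6 (mod 17).
  Combine with x ≡ 0 (mod 4); new modulus lcm = 68.
    Write x = 6 + 17·t and substitute into x ≡ 0 (mod 4): 17·t ≡ 0 − 6 = -6 (mod 4).
    Reduce coefficients mod 4: 1·t ≡ 2 (mod 4).
    So t ≡ 2 (mod 4).
    Then x = 6 + 17·2 = 40, valid modulo lcm(17, 4) = 68: x ≡ 40 (mod 68).
  Combine with x ≡ 2 (mod 13); new modulus lcm = 884.
    Write x = 40 + 68·t and substitute into x ≡ 2 (mod 13): 68·t ≡ 2 − 40 = -38 (mod 13).
    Reduce coefficients mod 13: 3·t ≡ 1 (mod 13).
    The inverse of 3 mod 13 is 9 (since 3·9 = 27 = 2·13 + 1), so t ≡ 9·1 = 9 ≡ 9 (mod 13).
    Then x = 40 + 68·9 = 652, valid modulo lcm(68, 13) = 884: x ≡ 652 (mod 884).
  Combine with x ≡ 0 (mod 11); new modulus lcm = 9724.
    Write x = 652 + 884·t and substitute into x ≡ 0 (mod 11): 884·t ≡ 0 − 652 = -652 (mod 11).
    Reduce coefficients mod 11: 4·t ≡ 8 (mod 11).
    The inverse of 4 mod 11 is 3 (since 4·3 = 12 = 1·11 + 1), so t ≡ 3·8 = 24 ≡ 2 (mod 11).
    Then x = 652 + 884·2 = 2420, valid modulo lcm(884, 11) = 9724: x ≡ 2420 (mod 9724).
Verify against each original: 2420 mod 17 = 6, 2420 mod 4 = 0, 2420 mod 13 = 2, 2420 mod 11 = 0.

x ≡ 2420 (mod 9724).


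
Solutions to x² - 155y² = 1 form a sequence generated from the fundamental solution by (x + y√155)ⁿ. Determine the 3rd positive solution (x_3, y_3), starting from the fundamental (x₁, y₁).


Step 1: Find the fundamental solution (x₁, y₁) of x² - 155y² = 1.
  Expand √155 as a continued fraction. a₀ = ⌊√155⌋ = 12; iterate m_{k+1} = d_k·a_k − m_k, d_{k+1} = (155 − m_{k+1}²)/d_k, a_{k+1} = ⌊(a₀ + m_{k+1})/d_{k+1}⌋ (starting m₀ = 0, d₀ = 1), with convergents p_k = a_k·p_{k-1} + p_{k-2}, q_k = a_k·q_{k-1} + q_{k-2} (p₋₁ = 1, q₋₁ = 0):
  k = 0: a₀ = 12; p₀/q₀ = 12/1; p₀² − 155·q₀² = 144 − 155 = -11.
  k = 1: m = 12, d = 11, a = ⌊(12 + 12)/11⌋ = 2; p/q = (2·12 + 1)/(2·1 + 0) = 25/2; p² − 155·q² = 625 − 620 = 5.
  k = 2: m = 10, d = 5, a = ⌊(12 + 10)/5⌋ = 4; p/q = (4·25 + 12)/(4·2 + 1) = 112/9; p² − 155·q² = 12544 − 12555 = -11.
  k = 3: m = 10, d = 11, a = ⌊(12 + 10)/11⌋ = 2; p/q = (2·112 + 25)/(2·9 + 2) = 249/20; p² − 155·q² = 62001 − 62000 = 1.
  The first convergent with p² − 155·q² = 1 gives the fundamental solution (x₁, y₁) = (249, 20).
Step 2: Apply the recurrence (x_{n+1}, y_{n+1}) = (x₁x_n + 155y₁y_n, x₁y_n + y₁x_n) repeatedly.
  From (x_1, y_1) = (249, 20): x_2 = 249·249 + 155·20·20 = 124001; y_2 = 249·20 + 20·249 = 9960.
  From (x_2, y_2) = (124001, 9960): x_3 = 249·124001 + 155·20·9960 = 61752249; y_3 = 249·9960 + 20·124001 = 4960060.
Step 3: Verify x_3² - 155·y_3² = 3813340256558001 - 3813340256558000 = 1 (should be 1). ✓

(x_1, y_1) = (249, 20); (x_3, y_3) = (61752249, 4960060).


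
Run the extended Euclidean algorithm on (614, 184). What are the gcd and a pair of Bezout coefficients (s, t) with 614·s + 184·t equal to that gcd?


Euclidean algorithm on (614, 184) — divide until remainder is 0:
  614 = 3 · 184 + 62
  184 = 2 · 62 + 60
  62 = 1 · 60 + 2
  60 = 30 · 2 + 0
gcd(614, 184) = 2.
Track Bezout coefficients alongside the remainders: start with r₀ = 614 = a·1 + b·0 (s = 1, t = 0) and r₁ = 184 = a·0 + b·1 (s = 0, t = 1); each new remainder r_{k+1} = r_{k-1} − q_k·r_k inherits s_{k+1} = s_{k-1} − q_k·s_k, t_{k+1} = t_{k-1} − q_k·t_k, so r_k = a·s_k + b·t_k at every step:
  q = 3: r = 62, s = 1 − 3·0 = 1, t = 0 − 3·1 = -3  (check: 614·1 + 184·(-3) = 62)
  q = 2: r = 60, s = 0 − 2·1 = -2, t = 1 − 2·(-3) = 7  (check: 614·(-2) + 184·7 = 60)
  q = 1: r = 2, s = 1 − 1·(-2) = 3, t = -3 − 1·7 = -10  (check: 614·3 + 184·(-10) = 2)
The row with r = 2 (the gcd) gives the Bezout coefficients s = 3, t = -10.
Result: 614 · (3) + 184 · (-10) = 2.

gcd(614, 184) = 2; s = 3, t = -10 (check: 614·3 + 184·(-10) = 2).


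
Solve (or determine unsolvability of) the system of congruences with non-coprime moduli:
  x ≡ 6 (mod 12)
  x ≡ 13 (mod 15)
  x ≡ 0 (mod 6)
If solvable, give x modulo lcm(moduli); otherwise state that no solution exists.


Moduli 12, 15, 6 are not pairwise coprime, so CRT works modulo lcm(m_i) when all pairwise compatibility conditions hold.
Pairwise compatibility: gcd(m_i, m_j) must divide a_i - a_j for every pair.
Merge one congruence at a time:
  Start: x ≡ 6 (mod 12).
  Combine with x ≡ 13 (mod 15): gcd(12, 15) = 3, and 13 - 6 = 7 is NOT divisible by 3.
    ⇒ system is inconsistent (no integer solution).

No solution (the system is inconsistent).


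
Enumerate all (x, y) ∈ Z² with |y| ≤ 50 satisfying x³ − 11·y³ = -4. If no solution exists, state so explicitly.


The equation is x³ - 11y³ = -4. For fixed y, x³ = 11·y³ − 4, so a solution requires the RHS to be a perfect cube.
Strategy: iterate y from -50 to 50, compute RHS = 11·y³ − 4, and check whether it is a (positive or negative) perfect cube.
Check small values of y:
  y = 0: RHS = -4 is not a perfect cube.
  y = 1: RHS = 7 is not a perfect cube.
  y = -1: RHS = -15 is not a perfect cube.
  y = 2: RHS = 84 is not a perfect cube.
  y = -2: RHS = -92 is not a perfect cube.
  y = 3: RHS = 293 is not a perfect cube.
  y = -3: RHS = -301 is not a perfect cube.
Continuing the search up to |y| = 50 finds no solutions either.
No (x, y) in the scanned range satisfies the equation.

No integer solutions with |y| ≤ 50.


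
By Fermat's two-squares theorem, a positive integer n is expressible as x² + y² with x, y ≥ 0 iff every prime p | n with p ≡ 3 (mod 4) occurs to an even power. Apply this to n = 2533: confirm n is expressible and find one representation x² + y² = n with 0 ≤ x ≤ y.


Step 1: Factor n = 2533 = 17 · 149.
Step 2: Check the mod-4 condition on each prime factor: 17 ≡ 1 (mod 4), exponent 1; 149 ≡ 1 (mod 4), exponent 1.
All primes ≡ 3 (mod 4) appear to even exponent (or don't appear), so by the two-squares theorem n IS expressible as a sum of two squares.
Step 3: Build a representation. Here n = 17 · 149 is a product of primes ≡ 1 (mod 4). Each prime p ≡ 1 (mod 4) is itself a sum of two squares; find a² by testing p − a² for a perfect square:
  17: 17 − 1² = 16 = 4² ⇒ 17 = 1² + 4².
  149: 149 − 1² = 148, 149 − 2² = 145, 149 − 3² = 140, 149 − 4² = 133, 149 − 5² = 124, 149 − 6² = 113, 149 − 7² = 100 = 10² ⇒ 149 = 7² + 10².
  Combine using the Brahmagupta–Fibonacci identity (a² + b²)(c² + d²) = (ac − bd)² + (ad + bc)² = (ac + bd)² + (ad − bc)²:
  17 · 149 = 2533: from (1² + 4²)(7² + 10²), take (1·7 − 4·10, 1·10 + 4·7) = (7 − 40, 10 + 28) = (-33, 38); dropping signs (only squares matter) gives (33, 38); check 33² + 38² = 1089 + 1444 = 2533 ✓.
Step 4: Order so x ≤ y and verify: 33² + 38² = 1089 + 1444 = 2533 = n. ✓

n = 2533 = 33² + 38² (one valid representation with x ≤ y).


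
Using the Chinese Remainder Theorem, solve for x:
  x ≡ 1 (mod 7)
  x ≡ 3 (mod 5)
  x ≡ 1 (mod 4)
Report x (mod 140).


Moduli 7, 5, 4 are pairwise coprime; by CRT there is a unique solution modulo M = 7 · 5 · 4 = 140.
Solve pairwise, accumulating the modulus:
  Start with x ≡ 1 (mod 7).
  Combine with x ≡ 3 (mod 5): since gcd(7, 5) = 1, we get a unique residue mod 35.
    Write x = 1 + 7·t and substitute into x ≡ 3 (mod 5): 7·t ≡ 3 − 1 = 2 (mod 5).
    Reduce coefficients mod 5: 2·t ≡ 2 (mod 5).
    The inverse of 2 mod 5 is 3 (since 2·3 = 6 = 1·5 + 1), so t ≡ 3·2 = 6 ≡ 1 (mod 5).
    Then x = 1 + 7·1 = 8, valid modulo lcm(7, 5) = 35: x ≡ 8 (mod 35).
  Combine with x ≡ 1 (mod 4): since gcd(35, 4) = 1, we get a unique residue mod 140.
    Write x = 8 + 35·t and substitute into x ≡ 1 (mod 4): 35·t ≡ 1 − 8 = -7 (mod 4).
    Reduce coefficients mod 4: 3·t ≡ 1 (mod 4).
    The inverse of 3 mod 4 is 3 (since 3·3 = 9 = 2·4 + 1), so t ≡ 3·1 = 3 ≡ 3 (mod 4).
    Then x = 8 + 35·3 = 113, valid modulo lcm(35, 4) = 140: x ≡ 113 (mod 140).
Verify: 113 mod 7 = 1 ✓, 113 mod 5 = 3 ✓, 113 mod 4 = 1 ✓.

x ≡ 113 (mod 140).
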